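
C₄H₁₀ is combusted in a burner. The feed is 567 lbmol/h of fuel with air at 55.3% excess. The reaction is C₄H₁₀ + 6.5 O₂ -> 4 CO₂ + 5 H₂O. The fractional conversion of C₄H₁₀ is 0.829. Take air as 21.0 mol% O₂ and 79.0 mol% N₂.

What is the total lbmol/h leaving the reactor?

28500 lbmol/h

Stoichiometric O₂ = 6.5 × 567 = 3686 lbmol/h; O₂ fed = 3686 × 1.553 = 5724 lbmol/h.
N₂ fed = 5724 × 79/21 = 21530 lbmol/h.
Fuel reacted = 0.829 × 567 → ξ = 470 lbmol/h.
Outlet (n = n₀ + ν ξ):
  C₄H₁₀: 567 − 1(470) = 96.96
  O₂: 5724 − 6.5(470) = 2668
  N₂: 21530 (inert)
  CO₂: 0 + 4(470) = 1880
  H₂O: 0 + 5(470) = 2350
Total out = 96.96 + 2668 + 21530 + 1880 + 2350 = 28530 lbmol/h.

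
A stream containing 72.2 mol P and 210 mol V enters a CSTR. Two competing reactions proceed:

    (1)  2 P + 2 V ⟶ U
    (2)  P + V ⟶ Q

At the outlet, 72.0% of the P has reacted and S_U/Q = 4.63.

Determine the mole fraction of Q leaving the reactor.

0.0245

Conversion of P: P consumed = 0.72 × 72.2 = 51.98 mol = 2ξ₁ + 1ξ₂.
Selectivity: 1ξ₁ / (1ξ₂) = 4.63 → ξ₁ = 4.63 ξ₂.
Substitute: (2·4.63 + 1) ξ₂ = 51.98 → ξ₂ = 5.067 mol, ξ₁ = 23.46 mol.
Outlet amounts (n = n₀ + Σ ν·ξ):
  P: 72.2 − 2(23.46) − 1(5.067) = 20.22
  V: 210 − 2(23.46) − 1(5.067) = 158
  U: 0 + 1(23.46) = 23.46
  Q: 0 + 1(5.067) = 5.067
Total out = 206.8 mol; y_Q = 5.067 / 206.8 = 0.02451.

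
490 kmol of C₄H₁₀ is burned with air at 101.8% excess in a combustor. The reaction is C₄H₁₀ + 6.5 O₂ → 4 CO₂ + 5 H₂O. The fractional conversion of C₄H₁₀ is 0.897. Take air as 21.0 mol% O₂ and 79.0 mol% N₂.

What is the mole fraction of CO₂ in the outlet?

0.0554

Stoichiometric O₂ = 6.5 × 490 = 3185 kmol; O₂ fed = 3185 × 2.018 = 6427 kmol.
N₂ fed = 6427 × 79/21 = 24180 kmol.
Fuel reacted = 0.897 × 490 → ξ = 439.5 kmol.
Outlet (n = n₀ + ν ξ):
  C₄H₁₀: 490 − 1(439.5) = 50.47
  O₂: 6427 − 6.5(439.5) = 3570
  N₂: 24180 (inert)
  CO₂: 0 + 4(439.5) = 1758
  H₂O: 0 + 5(439.5) = 2198
Total out = 31760 kmol; y_CO₂ = 1758 / 31760 = 0.05536.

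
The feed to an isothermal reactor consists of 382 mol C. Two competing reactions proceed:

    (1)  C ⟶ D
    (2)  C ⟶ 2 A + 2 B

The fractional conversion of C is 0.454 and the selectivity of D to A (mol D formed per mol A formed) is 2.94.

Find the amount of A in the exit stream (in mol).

Conversion of C: C consumed = 0.454 × 382 = 173.4 mol = 1ξ₁ + 1ξ₂.
Selectivity: 1ξ₁ / (2ξ₂) = 2.94 → ξ₁ = 5.88 ξ₂.
Substitute: (1·5.88 + 1) ξ₂ = 173.4 → ξ₂ = 25.21 mol, ξ₁ = 148.2 mol.
Outlet amounts (n = n₀ + Σ ν·ξ):
  C: 382 − 1(148.2) − 1(25.21) = 208.6
  D: 0 + 1(148.2) = 148.2
  A: 0 + 2(25.21) = 50.42
  B: 0 + 2(25.21) = 50.42

50.4 mol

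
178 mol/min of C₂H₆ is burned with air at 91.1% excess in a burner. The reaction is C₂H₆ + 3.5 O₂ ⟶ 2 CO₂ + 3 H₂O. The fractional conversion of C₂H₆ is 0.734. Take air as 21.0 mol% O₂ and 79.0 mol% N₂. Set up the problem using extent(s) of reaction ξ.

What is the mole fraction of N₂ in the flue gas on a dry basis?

0.811

Stoichiometric O₂ = 3.5 × 178 = 623 mol/min; O₂ fed = 623 × 1.911 = 1191 mol/min.
N₂ fed = 1191 × 79/21 = 4479 mol/min.
Fuel reacted = 0.734 × 178 → ξ = 130.7 mol/min.
Outlet (n = n₀ + ν ξ):
  C₂H₆: 178 − 1(130.7) = 47.35
  O₂: 1191 − 3.5(130.7) = 733.3
  N₂: 4479 (inert)
  CO₂: 0 + 2(130.7) = 261.3
  H₂O: 0 + 3(130.7) = 392
Dry total = 5521 mol/min; y_N₂ (dry) = 4479 / 5521 = 0.8113.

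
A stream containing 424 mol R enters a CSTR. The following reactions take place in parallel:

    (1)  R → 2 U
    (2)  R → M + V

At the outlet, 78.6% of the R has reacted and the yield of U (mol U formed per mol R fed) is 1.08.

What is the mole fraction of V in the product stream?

0.138

Yield of U: 2ξ₁ / 424 = 1.08 → ξ₁ = 229 mol.
Conversion of R: 1ξ₁ + 1ξ₂ = 0.786 × 424 = 333.3 → ξ₂ = 104.3 mol.
Outlet amounts (n = n₀ + Σ ν·ξ):
  R: 424 − 1(229) − 1(104.3) = 90.74
  U: 0 + 2(229) = 457.9
  M: 0 + 1(104.3) = 104.3
  V: 0 + 1(104.3) = 104.3
Total out = 757.3 mol; y_V = 104.3 / 757.3 = 0.1377.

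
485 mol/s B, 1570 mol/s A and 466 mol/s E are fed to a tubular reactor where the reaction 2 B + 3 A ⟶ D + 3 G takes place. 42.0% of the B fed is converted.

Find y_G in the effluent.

0.126

B reacted = 0.42 × 485 = 203.7 mol/s; ν_B = −2, so ξ = 203.7/2 = 101.8 mol/s.
Outlet amounts (n = n₀ + ν ξ):
  B: 485 − 2(101.8) = 281.3
  A: 1570 − 3(101.8) = 1264
  D: 0 + 1(101.8) = 101.8
  G: 0 + 3(101.8) = 305.5
  E: 466 (inert)
Total out = 2419 mol/s; y_G = 305.5 / 2419 = 0.1263.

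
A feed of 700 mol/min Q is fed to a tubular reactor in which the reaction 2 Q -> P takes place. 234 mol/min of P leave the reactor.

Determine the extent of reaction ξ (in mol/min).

For P: n = n₀ + 1ξ → 234 = 0 + 1ξ, giving ξ = 234 mol/min.
Outlet amounts (n = n₀ + ν ξ):
  Q: 700 − 2(234) = 232
  P: 0 + 1(234) = 234

ξ = 234 mol/min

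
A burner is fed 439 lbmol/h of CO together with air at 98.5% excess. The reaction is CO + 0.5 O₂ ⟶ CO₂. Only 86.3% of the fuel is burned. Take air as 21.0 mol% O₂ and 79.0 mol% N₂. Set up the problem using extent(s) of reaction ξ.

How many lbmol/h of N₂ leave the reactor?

1640 lbmol/h

Stoichiometric O₂ = 0.5 × 439 = 219.5 lbmol/h; O₂ fed = 219.5 × 1.985 = 435.7 lbmol/h.
N₂ fed = 435.7 × 79/21 = 1639 lbmol/h.
Fuel reacted = 0.863 × 439 → ξ = 378.9 lbmol/h.
Outlet (n = n₀ + ν ξ):
  CO: 439 − 1(378.9) = 60.14
  O₂: 435.7 − 0.5(378.9) = 246.3
  N₂: 1639 (inert)
  CO₂: 0 + 1(378.9) = 378.9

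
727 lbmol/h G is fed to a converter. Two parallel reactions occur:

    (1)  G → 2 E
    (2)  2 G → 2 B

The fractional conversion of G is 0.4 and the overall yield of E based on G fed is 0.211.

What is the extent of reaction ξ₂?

Yield of E: 2ξ₁ / 727 = 0.211 → ξ₁ = 76.7 lbmol/h.
Conversion of G: 1ξ₁ + 2ξ₂ = 0.4 × 727 = 290.8 → ξ₂ = 107.1 lbmol/h.
Outlet amounts (n = n₀ + Σ ν·ξ):
  G: 727 − 1(76.7) − 2(107.1) = 436.2
  E: 0 + 2(76.7) = 153.4
  B: 0 + 2(107.1) = 214.1

ξ₂ = 107 lbmol/h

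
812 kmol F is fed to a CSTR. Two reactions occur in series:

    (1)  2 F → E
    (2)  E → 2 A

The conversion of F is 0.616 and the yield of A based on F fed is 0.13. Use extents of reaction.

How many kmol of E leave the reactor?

Conversion of F: F consumed = 2ξ₁ = 0.616 × 812 → ξ₁ = 250.1 kmol.
Yield of A: 2ξ₂ / 812 = 0.13 → ξ₂ = 52.78 kmol.
Outlet amounts (n = n₀ + Σ ν·ξ):
  F: 812 − 2(250.1) = 311.8
  E: 0 + 1(250.1) − 1(52.78) = 197.3
  A: 0 + 2(52.78) = 105.6

197 kmol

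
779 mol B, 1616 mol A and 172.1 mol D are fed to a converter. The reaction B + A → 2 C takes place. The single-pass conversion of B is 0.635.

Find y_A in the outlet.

B reacted = 0.635 × 779 = 494.7 mol; ν_B = −1, so ξ = 494.7/1 = 494.7 mol.
Outlet amounts (n = n₀ + ν ξ):
  B: 779 − 1(494.7) = 284.3
  A: 1616 − 1(494.7) = 1121
  C: 0 + 2(494.7) = 989.3
  D: 172.1 (inert)
Total out = 2567 mol; y_A = 1121 / 2567 = 0.4368.

0.437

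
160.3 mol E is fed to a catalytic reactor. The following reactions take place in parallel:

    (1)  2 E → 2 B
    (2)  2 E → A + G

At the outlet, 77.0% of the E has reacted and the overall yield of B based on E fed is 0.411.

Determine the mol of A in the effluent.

28.8 mol

Yield of B: 2ξ₁ / 160.3 = 0.411 → ξ₁ = 32.94 mol.
Conversion of E: 2ξ₁ + 2ξ₂ = 0.77 × 160.3 = 123.4 → ξ₂ = 28.77 mol.
Outlet amounts (n = n₀ + Σ ν·ξ):
  E: 160.3 − 2(32.94) − 2(28.77) = 36.87
  B: 0 + 2(32.94) = 65.88
  A: 0 + 1(28.77) = 28.77
  G: 0 + 1(28.77) = 28.77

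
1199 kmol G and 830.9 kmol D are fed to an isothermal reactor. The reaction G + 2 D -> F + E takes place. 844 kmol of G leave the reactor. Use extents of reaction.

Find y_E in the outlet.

For G: n = n₀ − 1ξ → 844 = 1199 − 1ξ, giving ξ = 355 kmol.
Outlet amounts (n = n₀ + ν ξ):
  G: 1199 − 1(355) = 844
  D: 830.9 − 2(355) = 120.9
  F: 0 + 1(355) = 355
  E: 0 + 1(355) = 355
Total out = 1675 kmol; y_E = 355 / 1675 = 0.212.

0.212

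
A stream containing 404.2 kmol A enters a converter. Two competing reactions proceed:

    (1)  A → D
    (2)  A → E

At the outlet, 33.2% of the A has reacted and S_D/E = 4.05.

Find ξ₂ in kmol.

Conversion of A: A consumed = 0.332 × 404.2 = 134.2 kmol = 1ξ₁ + 1ξ₂.
Selectivity: 1ξ₁ / (1ξ₂) = 4.05 → ξ₁ = 4.05 ξ₂.
Substitute: (1·4.05 + 1) ξ₂ = 134.2 → ξ₂ = 26.57 kmol, ξ₁ = 107.6 kmol.
Outlet amounts (n = n₀ + Σ ν·ξ):
  A: 404.2 − 1(107.6) − 1(26.57) = 270
  D: 0 + 1(107.6) = 107.6
  E: 0 + 1(26.57) = 26.57

ξ₂ = 26.6 kmol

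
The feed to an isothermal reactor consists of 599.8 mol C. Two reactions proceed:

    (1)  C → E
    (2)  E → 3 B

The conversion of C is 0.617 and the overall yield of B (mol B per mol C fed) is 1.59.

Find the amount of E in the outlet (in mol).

Conversion of C: C consumed = 1ξ₁ = 0.617 × 599.8 → ξ₁ = 370.1 mol.
Yield of B: 3ξ₂ / 599.8 = 1.59 → ξ₂ = 317.9 mol.
Outlet amounts (n = n₀ + Σ ν·ξ):
  C: 599.8 − 1(370.1) = 229.7
  E: 0 + 1(370.1) − 1(317.9) = 52.18
  B: 0 + 3(317.9) = 953.7

52.2 mol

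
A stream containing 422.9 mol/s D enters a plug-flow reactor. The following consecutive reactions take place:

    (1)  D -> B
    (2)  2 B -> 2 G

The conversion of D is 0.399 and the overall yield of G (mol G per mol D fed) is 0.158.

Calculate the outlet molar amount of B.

Conversion of D: D consumed = 1ξ₁ = 0.399 × 422.9 → ξ₁ = 168.7 mol/s.
Yield of G: 2ξ₂ / 422.9 = 0.158 → ξ₂ = 33.41 mol/s.
Outlet amounts (n = n₀ + Σ ν·ξ):
  D: 422.9 − 1(168.7) = 254.2
  B: 0 + 1(168.7) − 2(33.41) = 101.9
  G: 0 + 2(33.41) = 66.82

102 mol/s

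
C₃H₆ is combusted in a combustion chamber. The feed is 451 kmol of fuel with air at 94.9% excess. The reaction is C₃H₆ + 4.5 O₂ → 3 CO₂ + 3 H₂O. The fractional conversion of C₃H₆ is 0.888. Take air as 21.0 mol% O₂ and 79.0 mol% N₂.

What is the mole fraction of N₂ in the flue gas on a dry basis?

Stoichiometric O₂ = 4.5 × 451 = 2030 kmol; O₂ fed = 2030 × 1.949 = 3955 kmol.
N₂ fed = 3955 × 79/21 = 14880 kmol.
Fuel reacted = 0.888 × 451 → ξ = 400.5 kmol.
Outlet (n = n₀ + ν ξ):
  C₃H₆: 451 − 1(400.5) = 50.51
  O₂: 3955 − 4.5(400.5) = 2153
  N₂: 14880 (inert)
  CO₂: 0 + 3(400.5) = 1201
  H₂O: 0 + 3(400.5) = 1201
Dry total = 18290 kmol; y_N₂ (dry) = 14880 / 18290 = 0.8138.

0.814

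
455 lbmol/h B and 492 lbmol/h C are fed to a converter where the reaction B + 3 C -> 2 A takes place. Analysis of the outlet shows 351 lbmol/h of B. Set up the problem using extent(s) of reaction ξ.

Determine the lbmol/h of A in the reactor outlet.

For B: n = n₀ − 1ξ → 351 = 455 − 1ξ, giving ξ = 104 lbmol/h.
Outlet amounts (n = n₀ + ν ξ):
  B: 455 − 1(104) = 351
  C: 492 − 3(104) = 180
  A: 0 + 2(104) = 208

208 lbmol/h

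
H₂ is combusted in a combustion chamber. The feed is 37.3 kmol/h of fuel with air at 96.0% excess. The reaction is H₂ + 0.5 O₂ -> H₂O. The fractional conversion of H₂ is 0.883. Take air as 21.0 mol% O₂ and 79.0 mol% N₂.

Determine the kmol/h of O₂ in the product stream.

20.1 kmol/h

Stoichiometric O₂ = 0.5 × 37.3 = 18.65 kmol/h; O₂ fed = 18.65 × 1.960 = 36.55 kmol/h.
N₂ fed = 36.55 × 79/21 = 137.5 kmol/h.
Fuel reacted = 0.883 × 37.3 → ξ = 32.94 kmol/h.
Outlet (n = n₀ + ν ξ):
  H₂: 37.3 − 1(32.94) = 4.364
  O₂: 36.55 − 0.5(32.94) = 20.09
  N₂: 137.5 (inert)
  H₂O: 0 + 1(32.94) = 32.94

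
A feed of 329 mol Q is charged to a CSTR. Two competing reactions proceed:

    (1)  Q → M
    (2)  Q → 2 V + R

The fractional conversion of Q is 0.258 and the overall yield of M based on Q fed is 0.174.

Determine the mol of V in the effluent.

55.3 mol

Yield of M: 1ξ₁ / 329 = 0.174 → ξ₁ = 57.25 mol.
Conversion of Q: 1ξ₁ + 1ξ₂ = 0.258 × 329 = 84.88 → ξ₂ = 27.64 mol.
Outlet amounts (n = n₀ + Σ ν·ξ):
  Q: 329 − 1(57.25) − 1(27.64) = 244.1
  M: 0 + 1(57.25) = 57.25
  V: 0 + 2(27.64) = 55.27
  R: 0 + 1(27.64) = 27.64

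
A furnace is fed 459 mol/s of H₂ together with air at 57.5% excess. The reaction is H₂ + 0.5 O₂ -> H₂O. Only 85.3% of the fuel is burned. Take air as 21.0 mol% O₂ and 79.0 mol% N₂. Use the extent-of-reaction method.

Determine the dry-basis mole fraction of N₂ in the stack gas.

Stoichiometric O₂ = 0.5 × 459 = 229.5 mol/s; O₂ fed = 229.5 × 1.575 = 361.5 mol/s.
N₂ fed = 361.5 × 79/21 = 1360 mol/s.
Fuel reacted = 0.853 × 459 → ξ = 391.5 mol/s.
Outlet (n = n₀ + ν ξ):
  H₂: 459 − 1(391.5) = 67.47
  O₂: 361.5 − 0.5(391.5) = 165.7
  N₂: 1360 (inert)
  H₂O: 0 + 1(391.5) = 391.5
Dry total = 1593 mol/s; y_N₂ (dry) = 1360 / 1593 = 0.8536.

0.854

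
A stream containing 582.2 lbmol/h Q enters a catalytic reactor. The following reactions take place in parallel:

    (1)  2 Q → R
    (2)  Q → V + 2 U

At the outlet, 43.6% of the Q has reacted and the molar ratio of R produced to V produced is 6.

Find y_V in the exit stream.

0.0387

Conversion of Q: Q consumed = 0.436 × 582.2 = 253.8 lbmol/h = 2ξ₁ + 1ξ₂.
Selectivity: 1ξ₁ / (1ξ₂) = 6 → ξ₁ = 6 ξ₂.
Substitute: (2·6 + 1) ξ₂ = 253.8 → ξ₂ = 19.53 lbmol/h, ξ₁ = 117.2 lbmol/h.
Outlet amounts (n = n₀ + Σ ν·ξ):
  Q: 582.2 − 2(117.2) − 1(19.53) = 328.4
  R: 0 + 1(117.2) = 117.2
  V: 0 + 1(19.53) = 19.53
  U: 0 + 2(19.53) = 39.05
Total out = 504.1 lbmol/h; y_V = 19.53 / 504.1 = 0.03873.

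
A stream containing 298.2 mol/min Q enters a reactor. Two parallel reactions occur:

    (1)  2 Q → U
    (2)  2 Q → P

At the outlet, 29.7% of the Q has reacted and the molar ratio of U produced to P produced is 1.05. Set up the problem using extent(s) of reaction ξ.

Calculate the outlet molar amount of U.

22.7 mol/min

Conversion of Q: Q consumed = 0.297 × 298.2 = 88.57 mol/min = 2ξ₁ + 2ξ₂.
Selectivity: 1ξ₁ / (1ξ₂) = 1.05 → ξ₁ = 1.05 ξ₂.
Substitute: (2·1.05 + 2) ξ₂ = 88.57 → ξ₂ = 21.6 mol/min, ξ₁ = 22.68 mol/min.
Outlet amounts (n = n₀ + Σ ν·ξ):
  Q: 298.2 − 2(22.68) − 2(21.6) = 209.6
  U: 0 + 1(22.68) = 22.68
  P: 0 + 1(21.6) = 21.6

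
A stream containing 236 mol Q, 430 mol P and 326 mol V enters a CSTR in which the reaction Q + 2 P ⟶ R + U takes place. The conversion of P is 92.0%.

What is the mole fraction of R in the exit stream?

0.249

P reacted = 0.92 × 430 = 395.6 mol; ν_P = −2, so ξ = 395.6/2 = 197.8 mol.
Outlet amounts (n = n₀ + ν ξ):
  Q: 236 − 1(197.8) = 38.2
  P: 430 − 2(197.8) = 34.4
  R: 0 + 1(197.8) = 197.8
  U: 0 + 1(197.8) = 197.8
  V: 326 (inert)
Total out = 794.2 mol; y_R = 197.8 / 794.2 = 0.2491.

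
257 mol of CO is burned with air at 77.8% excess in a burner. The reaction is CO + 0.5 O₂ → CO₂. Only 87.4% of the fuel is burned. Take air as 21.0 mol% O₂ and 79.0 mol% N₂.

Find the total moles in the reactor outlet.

1230 mol

Stoichiometric O₂ = 0.5 × 257 = 128.5 mol; O₂ fed = 128.5 × 1.778 = 228.5 mol.
N₂ fed = 228.5 × 79/21 = 859.5 mol.
Fuel reacted = 0.874 × 257 → ξ = 224.6 mol.
Outlet (n = n₀ + ν ξ):
  CO: 257 − 1(224.6) = 32.38
  O₂: 228.5 − 0.5(224.6) = 116.2
  N₂: 859.5 (inert)
  CO₂: 0 + 1(224.6) = 224.6
Total out = 32.38 + 116.2 + 859.5 + 224.6 = 1233 mol.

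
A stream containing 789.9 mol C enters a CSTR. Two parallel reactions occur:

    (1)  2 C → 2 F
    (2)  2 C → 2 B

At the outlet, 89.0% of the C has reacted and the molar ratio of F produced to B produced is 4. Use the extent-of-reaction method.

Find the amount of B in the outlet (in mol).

141 mol

Conversion of C: C consumed = 0.89 × 789.9 = 703 mol = 2ξ₁ + 2ξ₂.
Selectivity: 2ξ₁ / (2ξ₂) = 4 → ξ₁ = 4 ξ₂.
Substitute: (2·4 + 2) ξ₂ = 703 → ξ₂ = 70.3 mol, ξ₁ = 281.2 mol.
Outlet amounts (n = n₀ + Σ ν·ξ):
  C: 789.9 − 2(281.2) − 2(70.3) = 86.89
  F: 0 + 2(281.2) = 562.4
  B: 0 + 2(70.3) = 140.6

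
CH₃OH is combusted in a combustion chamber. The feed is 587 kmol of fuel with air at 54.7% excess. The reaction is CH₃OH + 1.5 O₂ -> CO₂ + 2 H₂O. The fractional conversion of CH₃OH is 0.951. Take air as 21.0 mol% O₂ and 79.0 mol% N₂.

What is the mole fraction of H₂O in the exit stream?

0.152

Stoichiometric O₂ = 1.5 × 587 = 880.5 kmol; O₂ fed = 880.5 × 1.547 = 1362 kmol.
N₂ fed = 1362 × 79/21 = 5124 kmol.
Fuel reacted = 0.951 × 587 → ξ = 558.2 kmol.
Outlet (n = n₀ + ν ξ):
  CH₃OH: 587 − 1(558.2) = 28.76
  O₂: 1362 − 1.5(558.2) = 524.8
  N₂: 5124 (inert)
  CO₂: 0 + 1(558.2) = 558.2
  H₂O: 0 + 2(558.2) = 1116
Total out = 7352 kmol; y_H₂O = 1116 / 7352 = 0.1519.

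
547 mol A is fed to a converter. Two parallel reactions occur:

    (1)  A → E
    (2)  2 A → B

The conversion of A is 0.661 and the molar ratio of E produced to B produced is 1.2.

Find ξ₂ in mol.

ξ₂ = 113 mol

Conversion of A: A consumed = 0.661 × 547 = 361.6 mol = 1ξ₁ + 2ξ₂.
Selectivity: 1ξ₁ / (1ξ₂) = 1.2 → ξ₁ = 1.2 ξ₂.
Substitute: (1·1.2 + 2) ξ₂ = 361.6 → ξ₂ = 113 mol, ξ₁ = 135.6 mol.
Outlet amounts (n = n₀ + Σ ν·ξ):
  A: 547 − 1(135.6) − 2(113) = 185.4
  E: 0 + 1(135.6) = 135.6
  B: 0 + 1(113) = 113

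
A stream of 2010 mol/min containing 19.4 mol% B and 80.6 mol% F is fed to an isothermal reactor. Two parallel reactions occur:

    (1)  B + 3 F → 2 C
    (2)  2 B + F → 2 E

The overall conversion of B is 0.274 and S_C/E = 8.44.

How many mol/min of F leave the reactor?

1350 mol/min

Conversion of B: B consumed = 0.274 × 389.9 = 106.8 mol/min = 1ξ₁ + 2ξ₂.
Selectivity: 2ξ₁ / (2ξ₂) = 8.44 → ξ₁ = 8.44 ξ₂.
Substitute: (1·8.44 + 2) ξ₂ = 106.8 → ξ₂ = 10.23 mol/min, ξ₁ = 86.38 mol/min.
Outlet amounts (n = n₀ + Σ ν·ξ):
  B: 389.9 − 1(86.38) − 2(10.23) = 283.1
  F: 1620 − 3(86.38) − 1(10.23) = 1351
  C: 0 + 2(86.38) = 172.8
  E: 0 + 2(10.23) = 20.47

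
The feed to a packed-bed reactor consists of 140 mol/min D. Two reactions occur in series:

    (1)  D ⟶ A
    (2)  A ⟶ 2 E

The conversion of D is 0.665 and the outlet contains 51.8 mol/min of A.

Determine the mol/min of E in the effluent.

82.6 mol/min

Conversion of D: D consumed = 1ξ₁ = 0.665 × 140 → ξ₁ = 93.1 mol/min.
A balance: n_A = 0 + 1ξ₁ − 1ξ₂ = 51.8 → ξ₂ = (1·93.1 − 51.8)/1 = 41.3 mol/min.
Outlet amounts (n = n₀ + Σ ν·ξ):
  D: 140 − 1(93.1) = 46.9
  A: 0 + 1(93.1) − 1(41.3) = 51.8
  E: 0 + 2(41.3) = 82.6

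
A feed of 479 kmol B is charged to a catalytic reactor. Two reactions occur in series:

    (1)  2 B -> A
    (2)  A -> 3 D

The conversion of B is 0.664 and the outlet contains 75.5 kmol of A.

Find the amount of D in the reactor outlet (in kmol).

Conversion of B: B consumed = 2ξ₁ = 0.664 × 479 → ξ₁ = 159 kmol.
A balance: n_A = 0 + 1ξ₁ − 1ξ₂ = 75.5 → ξ₂ = (1·159 − 75.5)/1 = 83.53 kmol.
Outlet amounts (n = n₀ + Σ ν·ξ):
  B: 479 − 2(159) = 160.9
  A: 0 + 1(159) − 1(83.53) = 75.5
  D: 0 + 3(83.53) = 250.6

251 kmol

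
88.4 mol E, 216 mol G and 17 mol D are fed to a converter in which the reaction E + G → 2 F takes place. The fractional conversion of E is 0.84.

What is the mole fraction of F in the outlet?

E reacted = 0.84 × 88.4 = 74.26 mol; ν_E = −1, so ξ = 74.26/1 = 74.26 mol.
Outlet amounts (n = n₀ + ν ξ):
  E: 88.4 − 1(74.26) = 14.14
  G: 216 − 1(74.26) = 141.7
  F: 0 + 2(74.26) = 148.5
  D: 17 (inert)
Total out = 321.4 mol; y_F = 148.5 / 321.4 = 0.4621.

0.462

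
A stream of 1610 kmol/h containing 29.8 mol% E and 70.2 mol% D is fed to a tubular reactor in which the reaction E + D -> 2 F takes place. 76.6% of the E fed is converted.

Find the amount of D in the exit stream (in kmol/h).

763 kmol/h

E reacted = 0.766 × 479.8 = 367.5 kmol/h; ν_E = −1, so ξ = 367.5/1 = 367.5 kmol/h.
Outlet amounts (n = n₀ + ν ξ):
  E: 479.8 − 1(367.5) = 112.3
  D: 1130 − 1(367.5) = 762.7
  F: 0 + 2(367.5) = 735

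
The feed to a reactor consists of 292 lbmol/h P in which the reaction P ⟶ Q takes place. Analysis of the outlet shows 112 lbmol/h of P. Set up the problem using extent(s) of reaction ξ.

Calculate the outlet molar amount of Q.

180 lbmol/h

For P: n = n₀ − 1ξ → 112 = 292 − 1ξ, giving ξ = 180 lbmol/h.
Outlet amounts (n = n₀ + ν ξ):
  P: 292 − 1(180) = 112
  Q: 0 + 1(180) = 180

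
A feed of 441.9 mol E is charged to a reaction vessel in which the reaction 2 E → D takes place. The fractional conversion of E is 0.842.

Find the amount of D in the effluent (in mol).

186 mol

E reacted = 0.842 × 441.9 = 372.1 mol; ν_E = −2, so ξ = 372.1/2 = 186 mol.
Outlet amounts (n = n₀ + ν ξ):
  E: 441.9 − 2(186) = 69.82
  D: 0 + 1(186) = 186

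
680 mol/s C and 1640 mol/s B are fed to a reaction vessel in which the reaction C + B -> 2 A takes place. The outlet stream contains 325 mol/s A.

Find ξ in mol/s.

ξ = 162 mol/s

For A: n = n₀ + 2ξ → 325 = 0 + 2ξ, giving ξ = 162.5 mol/s.
Outlet amounts (n = n₀ + ν ξ):
  C: 680 − 1(162.5) = 517.5
  B: 1640 − 1(162.5) = 1478
  A: 0 + 2(162.5) = 325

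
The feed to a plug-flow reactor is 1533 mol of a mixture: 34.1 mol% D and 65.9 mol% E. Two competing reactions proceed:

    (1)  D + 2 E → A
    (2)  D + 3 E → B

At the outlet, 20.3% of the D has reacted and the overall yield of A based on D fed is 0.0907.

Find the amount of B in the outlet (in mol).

Yield of A: 1ξ₁ / 522.8 = 0.0907 → ξ₁ = 47.41 mol.
Conversion of D: 1ξ₁ + 1ξ₂ = 0.203 × 522.8 = 106.1 → ξ₂ = 58.71 mol.
Outlet amounts (n = n₀ + Σ ν·ξ):
  D: 522.8 − 1(47.41) − 1(58.71) = 416.6
  E: 1010 − 2(47.41) − 3(58.71) = 739.3
  A: 0 + 1(47.41) = 47.41
  B: 0 + 1(58.71) = 58.71

58.7 mol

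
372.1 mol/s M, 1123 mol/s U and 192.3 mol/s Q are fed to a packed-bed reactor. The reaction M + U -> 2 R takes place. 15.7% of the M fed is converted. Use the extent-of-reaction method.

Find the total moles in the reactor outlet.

1690 mol/s

M reacted = 0.157 × 372.1 = 58.42 mol/s; ν_M = −1, so ξ = 58.42/1 = 58.42 mol/s.
Outlet amounts (n = n₀ + ν ξ):
  M: 372.1 − 1(58.42) = 313.7
  U: 1123 − 1(58.42) = 1065
  R: 0 + 2(58.42) = 116.8
  Q: 192.3 (inert)
Total out = 313.7 + 1065 + 116.8 + 192.3 = 1687 mol/s.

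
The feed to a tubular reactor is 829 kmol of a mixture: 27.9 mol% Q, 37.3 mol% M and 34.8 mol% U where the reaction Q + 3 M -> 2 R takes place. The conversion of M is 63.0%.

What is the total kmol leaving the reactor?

M reacted = 0.63 × 309.2 = 194.8 kmol; ν_M = −3, so ξ = 194.8/3 = 64.94 kmol.
Outlet amounts (n = n₀ + ν ξ):
  Q: 231.3 − 1(64.94) = 166.4
  M: 309.2 − 3(64.94) = 114.4
  R: 0 + 2(64.94) = 129.9
  U: 288.5 (inert)
Total out = 166.4 + 114.4 + 129.9 + 288.5 = 699.1 kmol.

699 kmol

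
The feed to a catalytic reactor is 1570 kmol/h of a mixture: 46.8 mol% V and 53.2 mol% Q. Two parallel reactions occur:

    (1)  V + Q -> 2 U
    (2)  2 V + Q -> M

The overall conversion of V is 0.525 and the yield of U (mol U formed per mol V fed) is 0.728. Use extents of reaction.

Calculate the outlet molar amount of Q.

Yield of U: 2ξ₁ / 734.8 = 0.728 → ξ₁ = 267.5 kmol/h.
Conversion of V: 1ξ₁ + 2ξ₂ = 0.525 × 734.8 = 385.7 → ξ₂ = 59.15 kmol/h.
Outlet amounts (n = n₀ + Σ ν·ξ):
  V: 734.8 − 1(267.5) − 2(59.15) = 349
  Q: 835.2 − 1(267.5) − 1(59.15) = 508.6
  U: 0 + 2(267.5) = 534.9
  M: 0 + 1(59.15) = 59.15

509 kmol/h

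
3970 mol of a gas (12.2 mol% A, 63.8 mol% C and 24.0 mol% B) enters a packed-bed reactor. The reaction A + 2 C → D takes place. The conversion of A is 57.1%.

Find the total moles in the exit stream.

3420 mol

A reacted = 0.571 × 484.3 = 276.6 mol; ν_A = −1, so ξ = 276.6/1 = 276.6 mol.
Outlet amounts (n = n₀ + ν ξ):
  A: 484.3 − 1(276.6) = 207.8
  C: 2533 − 2(276.6) = 1980
  D: 0 + 1(276.6) = 276.6
  B: 952.8 (inert)
Total out = 207.8 + 1980 + 276.6 + 952.8 = 3417 mol.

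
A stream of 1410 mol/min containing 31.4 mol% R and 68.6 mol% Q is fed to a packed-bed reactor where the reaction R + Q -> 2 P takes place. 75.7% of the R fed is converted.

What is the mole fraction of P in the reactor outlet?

0.475

R reacted = 0.757 × 442.7 = 335.2 mol/min; ν_R = −1, so ξ = 335.2/1 = 335.2 mol/min.
Outlet amounts (n = n₀ + ν ξ):
  R: 442.7 − 1(335.2) = 107.6
  Q: 967.3 − 1(335.2) = 632.1
  P: 0 + 2(335.2) = 670.3
Total out = 1410 mol/min; y_P = 670.3 / 1410 = 0.4754.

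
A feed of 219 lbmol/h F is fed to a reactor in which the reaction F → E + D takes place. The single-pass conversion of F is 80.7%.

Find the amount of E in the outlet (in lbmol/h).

F reacted = 0.807 × 219 = 176.7 lbmol/h; ν_F = −1, so ξ = 176.7/1 = 176.7 lbmol/h.
Outlet amounts (n = n₀ + ν ξ):
  F: 219 − 1(176.7) = 42.27
  E: 0 + 1(176.7) = 176.7
  D: 0 + 1(176.7) = 176.7

177 lbmol/h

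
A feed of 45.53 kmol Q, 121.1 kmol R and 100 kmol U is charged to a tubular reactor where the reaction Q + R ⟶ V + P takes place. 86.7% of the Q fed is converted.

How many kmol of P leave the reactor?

Q reacted = 0.867 × 45.53 = 39.47 kmol; ν_Q = −1, so ξ = 39.47/1 = 39.47 kmol.
Outlet amounts (n = n₀ + ν ξ):
  Q: 45.53 − 1(39.47) = 6.055
  R: 121.1 − 1(39.47) = 81.63
  V: 0 + 1(39.47) = 39.47
  P: 0 + 1(39.47) = 39.47
  U: 100 (inert)

39.5 kmol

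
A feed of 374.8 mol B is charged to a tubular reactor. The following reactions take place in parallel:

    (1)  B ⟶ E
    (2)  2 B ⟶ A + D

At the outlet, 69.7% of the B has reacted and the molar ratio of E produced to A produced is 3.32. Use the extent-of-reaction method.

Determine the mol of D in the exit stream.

Conversion of B: B consumed = 0.697 × 374.8 = 261.2 mol = 1ξ₁ + 2ξ₂.
Selectivity: 1ξ₁ / (1ξ₂) = 3.32 → ξ₁ = 3.32 ξ₂.
Substitute: (1·3.32 + 2) ξ₂ = 261.2 → ξ₂ = 49.1 mol, ξ₁ = 163 mol.
Outlet amounts (n = n₀ + Σ ν·ξ):
  B: 374.8 − 1(163) − 2(49.1) = 113.6
  E: 0 + 1(163) = 163
  A: 0 + 1(49.1) = 49.1
  D: 0 + 1(49.1) = 49.1

49.1 mol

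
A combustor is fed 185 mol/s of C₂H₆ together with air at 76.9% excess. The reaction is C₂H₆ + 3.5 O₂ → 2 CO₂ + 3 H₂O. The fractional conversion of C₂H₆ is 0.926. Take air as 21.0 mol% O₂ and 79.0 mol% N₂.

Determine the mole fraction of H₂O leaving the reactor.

Stoichiometric O₂ = 3.5 × 185 = 647.5 mol/s; O₂ fed = 647.5 × 1.769 = 1145 mol/s.
N₂ fed = 1145 × 79/21 = 4309 mol/s.
Fuel reacted = 0.926 × 185 → ξ = 171.3 mol/s.
Outlet (n = n₀ + ν ξ):
  C₂H₆: 185 − 1(171.3) = 13.69
  O₂: 1145 − 3.5(171.3) = 545.8
  N₂: 4309 (inert)
  CO₂: 0 + 2(171.3) = 342.6
  H₂O: 0 + 3(171.3) = 513.9
Total out = 5725 mol/s; y_H₂O = 513.9 / 5725 = 0.08977.

0.0898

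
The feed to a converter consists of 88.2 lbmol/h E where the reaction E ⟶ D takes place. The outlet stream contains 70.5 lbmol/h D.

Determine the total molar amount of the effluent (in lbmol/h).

For D: n = n₀ + 1ξ → 70.5 = 0 + 1ξ, giving ξ = 70.5 lbmol/h.
Outlet amounts (n = n₀ + ν ξ):
  E: 88.2 − 1(70.5) = 17.7
  D: 0 + 1(70.5) = 70.5
Total out = 17.7 + 70.5 = 88.2 lbmol/h.

88.2 lbmol/h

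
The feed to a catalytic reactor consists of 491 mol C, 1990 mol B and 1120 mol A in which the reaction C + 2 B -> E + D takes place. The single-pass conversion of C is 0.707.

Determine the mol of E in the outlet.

C reacted = 0.707 × 491 = 347.1 mol; ν_C = −1, so ξ = 347.1/1 = 347.1 mol.
Outlet amounts (n = n₀ + ν ξ):
  C: 491 − 1(347.1) = 143.9
  B: 1990 − 2(347.1) = 1296
  E: 0 + 1(347.1) = 347.1
  D: 0 + 1(347.1) = 347.1
  A: 1120 (inert)

347 mol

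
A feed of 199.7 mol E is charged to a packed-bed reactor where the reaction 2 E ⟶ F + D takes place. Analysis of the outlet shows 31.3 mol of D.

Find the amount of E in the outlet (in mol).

137 mol

For D: n = n₀ + 1ξ → 31.3 = 0 + 1ξ, giving ξ = 31.3 mol.
Outlet amounts (n = n₀ + ν ξ):
  E: 199.7 − 2(31.3) = 137.1
  F: 0 + 1(31.3) = 31.3
  D: 0 + 1(31.3) = 31.3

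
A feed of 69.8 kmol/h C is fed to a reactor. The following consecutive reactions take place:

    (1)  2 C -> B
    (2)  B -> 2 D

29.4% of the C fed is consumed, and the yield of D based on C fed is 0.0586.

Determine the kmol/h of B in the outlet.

Conversion of C: C consumed = 2ξ₁ = 0.294 × 69.8 → ξ₁ = 10.26 kmol/h.
Yield of D: 2ξ₂ / 69.8 = 0.0586 → ξ₂ = 2.045 kmol/h.
Outlet amounts (n = n₀ + Σ ν·ξ):
  C: 69.8 − 2(10.26) = 49.28
  B: 0 + 1(10.26) − 1(2.045) = 8.215
  D: 0 + 2(2.045) = 4.09

8.22 kmol/h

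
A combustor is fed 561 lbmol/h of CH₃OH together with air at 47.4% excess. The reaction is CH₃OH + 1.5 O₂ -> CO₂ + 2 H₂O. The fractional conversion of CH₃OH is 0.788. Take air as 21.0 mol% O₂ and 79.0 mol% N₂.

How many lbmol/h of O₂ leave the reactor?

577 lbmol/h

Stoichiometric O₂ = 1.5 × 561 = 841.5 lbmol/h; O₂ fed = 841.5 × 1.474 = 1240 lbmol/h.
N₂ fed = 1240 × 79/21 = 4666 lbmol/h.
Fuel reacted = 0.788 × 561 → ξ = 442.1 lbmol/h.
Outlet (n = n₀ + ν ξ):
  CH₃OH: 561 − 1(442.1) = 118.9
  O₂: 1240 − 1.5(442.1) = 577.3
  N₂: 4666 (inert)
  CO₂: 0 + 1(442.1) = 442.1
  H₂O: 0 + 2(442.1) = 884.1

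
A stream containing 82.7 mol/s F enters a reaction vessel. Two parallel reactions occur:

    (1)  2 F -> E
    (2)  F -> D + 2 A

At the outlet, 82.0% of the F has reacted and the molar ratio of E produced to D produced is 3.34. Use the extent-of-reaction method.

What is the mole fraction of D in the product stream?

0.125

Conversion of F: F consumed = 0.82 × 82.7 = 67.81 mol/s = 2ξ₁ + 1ξ₂.
Selectivity: 1ξ₁ / (1ξ₂) = 3.34 → ξ₁ = 3.34 ξ₂.
Substitute: (2·3.34 + 1) ξ₂ = 67.81 → ξ₂ = 8.83 mol/s, ξ₁ = 29.49 mol/s.
Outlet amounts (n = n₀ + Σ ν·ξ):
  F: 82.7 − 2(29.49) − 1(8.83) = 14.89
  E: 0 + 1(29.49) = 29.49
  D: 0 + 1(8.83) = 8.83
  A: 0 + 2(8.83) = 17.66
Total out = 70.87 mol/s; y_D = 8.83 / 70.87 = 0.1246.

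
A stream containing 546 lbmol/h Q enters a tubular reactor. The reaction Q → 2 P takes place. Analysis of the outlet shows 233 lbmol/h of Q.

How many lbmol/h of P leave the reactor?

For Q: n = n₀ − 1ξ → 233 = 546 − 1ξ, giving ξ = 313 lbmol/h.
Outlet amounts (n = n₀ + ν ξ):
  Q: 546 − 1(313) = 233
  P: 0 + 2(313) = 626

626 lbmol/h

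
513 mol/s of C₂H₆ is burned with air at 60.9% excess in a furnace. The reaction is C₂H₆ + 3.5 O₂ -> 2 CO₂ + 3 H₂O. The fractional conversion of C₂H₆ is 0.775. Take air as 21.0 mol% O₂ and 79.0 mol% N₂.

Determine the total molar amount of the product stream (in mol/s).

Stoichiometric O₂ = 3.5 × 513 = 1796 mol/s; O₂ fed = 1796 × 1.609 = 2889 mol/s.
N₂ fed = 2889 × 79/21 = 10870 mol/s.
Fuel reacted = 0.775 × 513 → ξ = 397.6 mol/s.
Outlet (n = n₀ + ν ξ):
  C₂H₆: 513 − 1(397.6) = 115.4
  O₂: 2889 − 3.5(397.6) = 1497
  N₂: 10870 (inert)
  CO₂: 0 + 2(397.6) = 795.1
  H₂O: 0 + 3(397.6) = 1193
Total out = 115.4 + 1497 + 10870 + 795.1 + 1193 = 14470 mol/s.

14500 mol/s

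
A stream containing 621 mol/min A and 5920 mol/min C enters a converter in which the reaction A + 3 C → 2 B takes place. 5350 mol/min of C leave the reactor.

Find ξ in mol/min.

For C: n = n₀ − 3ξ → 5350 = 5920 − 3ξ, giving ξ = 190 mol/min.
Outlet amounts (n = n₀ + ν ξ):
  A: 621 − 1(190) = 431
  C: 5920 − 3(190) = 5350
  B: 0 + 2(190) = 380

ξ = 190 mol/min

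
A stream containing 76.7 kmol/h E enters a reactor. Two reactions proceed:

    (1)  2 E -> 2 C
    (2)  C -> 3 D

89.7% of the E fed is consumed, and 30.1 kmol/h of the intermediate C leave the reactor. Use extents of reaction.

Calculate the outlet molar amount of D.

Conversion of E: E consumed = 2ξ₁ = 0.897 × 76.7 → ξ₁ = 34.4 kmol/h.
C balance: n_C = 0 + 2ξ₁ − 1ξ₂ = 30.1 → ξ₂ = (2·34.4 − 30.1)/1 = 38.7 kmol/h.
Outlet amounts (n = n₀ + Σ ν·ξ):
  E: 76.7 − 2(34.4) = 7.9
  C: 0 + 2(34.4) − 1(38.7) = 30.1
  D: 0 + 3(38.7) = 116.1

116 kmol/h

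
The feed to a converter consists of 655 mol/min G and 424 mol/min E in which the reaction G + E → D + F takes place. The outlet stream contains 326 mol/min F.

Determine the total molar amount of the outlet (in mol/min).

For F: n = n₀ + 1ξ → 326 = 0 + 1ξ, giving ξ = 326 mol/min.
Outlet amounts (n = n₀ + ν ξ):
  G: 655 − 1(326) = 329
  E: 424 − 1(326) = 98
  D: 0 + 1(326) = 326
  F: 0 + 1(326) = 326
Total out = 329 + 98 + 326 + 326 = 1079 mol/min.

1080 mol/min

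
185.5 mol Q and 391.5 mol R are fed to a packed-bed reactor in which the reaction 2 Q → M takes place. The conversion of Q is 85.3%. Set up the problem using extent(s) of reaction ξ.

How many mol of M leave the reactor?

79.1 mol

Q reacted = 0.853 × 185.5 = 158.2 mol; ν_Q = −2, so ξ = 158.2/2 = 79.12 mol.
Outlet amounts (n = n₀ + ν ξ):
  Q: 185.5 − 2(79.12) = 27.27
  M: 0 + 1(79.12) = 79.12
  R: 391.5 (inert)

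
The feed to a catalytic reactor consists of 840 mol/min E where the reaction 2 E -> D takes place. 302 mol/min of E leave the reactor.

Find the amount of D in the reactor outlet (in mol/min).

For E: n = n₀ − 2ξ → 302 = 840 − 2ξ, giving ξ = 269 mol/min.
Outlet amounts (n = n₀ + ν ξ):
  E: 840 − 2(269) = 302
  D: 0 + 1(269) = 269

269 mol/min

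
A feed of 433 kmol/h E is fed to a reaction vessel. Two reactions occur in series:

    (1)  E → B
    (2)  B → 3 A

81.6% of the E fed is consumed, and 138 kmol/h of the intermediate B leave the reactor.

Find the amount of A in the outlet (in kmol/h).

Conversion of E: E consumed = 1ξ₁ = 0.816 × 433 → ξ₁ = 353.3 kmol/h.
B balance: n_B = 0 + 1ξ₁ − 1ξ₂ = 138 → ξ₂ = (1·353.3 − 138)/1 = 215.3 kmol/h.
Outlet amounts (n = n₀ + Σ ν·ξ):
  E: 433 − 1(353.3) = 79.67
  B: 0 + 1(353.3) − 1(215.3) = 138
  A: 0 + 3(215.3) = 646

646 kmol/h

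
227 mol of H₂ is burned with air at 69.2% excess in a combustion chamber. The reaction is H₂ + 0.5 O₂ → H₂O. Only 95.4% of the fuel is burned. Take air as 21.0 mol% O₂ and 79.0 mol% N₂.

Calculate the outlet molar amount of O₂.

83.8 mol

Stoichiometric O₂ = 0.5 × 227 = 113.5 mol; O₂ fed = 113.5 × 1.692 = 192 mol.
N₂ fed = 192 × 79/21 = 722.4 mol.
Fuel reacted = 0.954 × 227 → ξ = 216.6 mol.
Outlet (n = n₀ + ν ξ):
  H₂: 227 − 1(216.6) = 10.44
  O₂: 192 − 0.5(216.6) = 83.76
  N₂: 722.4 (inert)
  H₂O: 0 + 1(216.6) = 216.6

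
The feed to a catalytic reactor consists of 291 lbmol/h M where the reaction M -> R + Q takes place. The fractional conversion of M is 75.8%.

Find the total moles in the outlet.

M reacted = 0.758 × 291 = 220.6 lbmol/h; ν_M = −1, so ξ = 220.6/1 = 220.6 lbmol/h.
Outlet amounts (n = n₀ + ν ξ):
  M: 291 − 1(220.6) = 70.42
  R: 0 + 1(220.6) = 220.6
  Q: 0 + 1(220.6) = 220.6
Total out = 70.42 + 220.6 + 220.6 = 511.6 lbmol/h.

512 lbmol/h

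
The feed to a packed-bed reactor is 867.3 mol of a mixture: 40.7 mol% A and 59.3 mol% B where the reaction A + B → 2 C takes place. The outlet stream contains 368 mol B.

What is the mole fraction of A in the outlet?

0.238

For B: n = n₀ − 1ξ → 368 = 514.3 − 1ξ, giving ξ = 146.3 mol.
Outlet amounts (n = n₀ + ν ξ):
  A: 353 − 1(146.3) = 206.7
  B: 514.3 − 1(146.3) = 368
  C: 0 + 2(146.3) = 292.6
Total out = 867.3 mol; y_A = 206.7 / 867.3 = 0.2383.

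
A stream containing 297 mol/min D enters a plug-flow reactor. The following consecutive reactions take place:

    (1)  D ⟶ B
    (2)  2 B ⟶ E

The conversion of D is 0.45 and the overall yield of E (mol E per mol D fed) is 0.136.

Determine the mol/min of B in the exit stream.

Conversion of D: D consumed = 1ξ₁ = 0.45 × 297 → ξ₁ = 133.7 mol/min.
Yield of E: 1ξ₂ / 297 = 0.136 → ξ₂ = 40.39 mol/min.
Outlet amounts (n = n₀ + Σ ν·ξ):
  D: 297 − 1(133.7) = 163.3
  B: 0 + 1(133.7) − 2(40.39) = 52.87
  E: 0 + 1(40.39) = 40.39

52.9 mol/min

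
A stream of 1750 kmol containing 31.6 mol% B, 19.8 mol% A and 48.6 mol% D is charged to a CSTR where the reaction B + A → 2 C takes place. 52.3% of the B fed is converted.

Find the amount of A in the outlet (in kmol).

57.3 kmol

B reacted = 0.523 × 553 = 289.2 kmol; ν_B = −1, so ξ = 289.2/1 = 289.2 kmol.
Outlet amounts (n = n₀ + ν ξ):
  B: 553 − 1(289.2) = 263.8
  A: 346.5 − 1(289.2) = 57.28
  C: 0 + 2(289.2) = 578.4
  D: 850.5 (inert)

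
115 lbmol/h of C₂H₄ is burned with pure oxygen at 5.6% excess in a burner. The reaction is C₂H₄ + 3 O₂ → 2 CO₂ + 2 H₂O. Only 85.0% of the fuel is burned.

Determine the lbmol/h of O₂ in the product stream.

Stoichiometric O₂ = 3 × 115 = 345 lbmol/h; O₂ fed = 345 × 1.056 = 364.3 lbmol/h.
Fuel reacted = 0.85 × 115 → ξ = 97.75 lbmol/h.
Outlet (n = n₀ + ν ξ):
  C₂H₄: 115 − 1(97.75) = 17.25
  O₂: 364.3 − 3(97.75) = 71.07
  CO₂: 0 + 2(97.75) = 195.5
  H₂O: 0 + 2(97.75) = 195.5

71.1 lbmol/h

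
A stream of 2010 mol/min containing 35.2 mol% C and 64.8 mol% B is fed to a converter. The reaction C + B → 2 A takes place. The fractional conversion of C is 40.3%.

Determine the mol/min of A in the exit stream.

C reacted = 0.403 × 707.5 = 285.1 mol/min; ν_C = −1, so ξ = 285.1/1 = 285.1 mol/min.
Outlet amounts (n = n₀ + ν ξ):
  C: 707.5 − 1(285.1) = 422.4
  B: 1302 − 1(285.1) = 1017
  A: 0 + 2(285.1) = 570.3

570 mol/min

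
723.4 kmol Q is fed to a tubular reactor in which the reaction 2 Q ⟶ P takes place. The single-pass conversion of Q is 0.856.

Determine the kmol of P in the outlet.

Q reacted = 0.856 × 723.4 = 619.2 kmol; ν_Q = −2, so ξ = 619.2/2 = 309.6 kmol.
Outlet amounts (n = n₀ + ν ξ):
  Q: 723.4 − 2(309.6) = 104.2
  P: 0 + 1(309.6) = 309.6

310 kmol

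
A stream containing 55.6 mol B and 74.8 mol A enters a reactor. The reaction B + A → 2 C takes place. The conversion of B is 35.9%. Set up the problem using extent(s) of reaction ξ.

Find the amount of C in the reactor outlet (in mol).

39.9 mol

B reacted = 0.359 × 55.6 = 19.96 mol; ν_B = −1, so ξ = 19.96/1 = 19.96 mol.
Outlet amounts (n = n₀ + ν ξ):
  B: 55.6 − 1(19.96) = 35.64
  A: 74.8 − 1(19.96) = 54.84
  C: 0 + 2(19.96) = 39.92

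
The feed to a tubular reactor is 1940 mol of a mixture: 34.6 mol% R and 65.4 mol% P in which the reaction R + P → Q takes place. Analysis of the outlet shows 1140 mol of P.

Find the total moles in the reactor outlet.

1810 mol

For P: n = n₀ − 1ξ → 1140 = 1269 − 1ξ, giving ξ = 128.8 mol.
Outlet amounts (n = n₀ + ν ξ):
  R: 671.2 − 1(128.8) = 542.5
  P: 1269 − 1(128.8) = 1140
  Q: 0 + 1(128.8) = 128.8
Total out = 542.5 + 1140 + 128.8 = 1811 mol.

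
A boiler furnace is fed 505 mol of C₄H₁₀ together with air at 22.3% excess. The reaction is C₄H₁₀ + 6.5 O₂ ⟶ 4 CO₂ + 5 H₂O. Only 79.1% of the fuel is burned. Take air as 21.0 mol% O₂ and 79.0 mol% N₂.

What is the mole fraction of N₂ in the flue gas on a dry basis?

Stoichiometric O₂ = 6.5 × 505 = 3282 mol; O₂ fed = 3282 × 1.223 = 4014 mol.
N₂ fed = 4014 × 79/21 = 15100 mol.
Fuel reacted = 0.791 × 505 → ξ = 399.5 mol.
Outlet (n = n₀ + ν ξ):
  C₄H₁₀: 505 − 1(399.5) = 105.5
  O₂: 4014 − 6.5(399.5) = 1418
  N₂: 15100 (inert)
  CO₂: 0 + 4(399.5) = 1598
  H₂O: 0 + 5(399.5) = 1997
Dry total = 18220 mol; y_N₂ (dry) = 15100 / 18220 = 0.8287.

0.829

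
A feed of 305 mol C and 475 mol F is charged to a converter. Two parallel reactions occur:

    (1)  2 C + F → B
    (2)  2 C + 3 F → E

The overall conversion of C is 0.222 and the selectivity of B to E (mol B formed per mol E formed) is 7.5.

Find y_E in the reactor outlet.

0.00565

Conversion of C: C consumed = 0.222 × 305 = 67.71 mol = 2ξ₁ + 2ξ₂.
Selectivity: 1ξ₁ / (1ξ₂) = 7.5 → ξ₁ = 7.5 ξ₂.
Substitute: (2·7.5 + 2) ξ₂ = 67.71 → ξ₂ = 3.983 mol, ξ₁ = 29.87 mol.
Outlet amounts (n = n₀ + Σ ν·ξ):
  C: 305 − 2(29.87) − 2(3.983) = 237.3
  F: 475 − 1(29.87) − 3(3.983) = 433.2
  B: 0 + 1(29.87) = 29.87
  E: 0 + 1(3.983) = 3.983
Total out = 704.3 mol; y_E = 3.983 / 704.3 = 0.005655.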